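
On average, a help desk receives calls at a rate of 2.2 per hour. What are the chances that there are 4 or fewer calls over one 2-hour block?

Over the interval, μ = 2.2 × 2 = 4.4 (a 2-hour block = 2 hours).
P(N ≤ 4) = Σ_{j=0}^{4} e^(−μ) μ^j/j! ≈ 0.5512.

0.5512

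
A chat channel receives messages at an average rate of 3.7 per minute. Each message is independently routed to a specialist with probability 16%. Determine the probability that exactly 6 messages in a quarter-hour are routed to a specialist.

Thinning: the messages that are routed to a specialist themselves form a Poisson process with rate 0.16 × 3.7 = 0.592 per minute.
Over the interval, μ = 0.592 × 15 = 8.88 (a quarter-hour = 15 minutes).
P(N = 6) = e^(−8.88) · 8.88^6/6! ≈ 0.0948.

0.0948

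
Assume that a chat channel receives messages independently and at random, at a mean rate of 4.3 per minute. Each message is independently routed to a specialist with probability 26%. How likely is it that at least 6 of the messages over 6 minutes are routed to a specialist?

0.6605

Thinning: the messages that are routed to a specialist themselves form a Poisson process with rate 0.26 × 4.3 = 1.118 per minute.
Over the interval, μ = 1.118 × 6 = 6.708 (6 minutes).
P(N ≥ 6) = 1 − P(N ≤ 5) ≈ 0.6605.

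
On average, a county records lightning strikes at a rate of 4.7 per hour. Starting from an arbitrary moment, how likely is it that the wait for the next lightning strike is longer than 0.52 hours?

The wait for the next event is exponential with rate λ = 4.7 per hour.
P(T > 0.52) = e^(−λt) = e^(−4.7 × 0.52) = e^(−2.444) ≈ 0.0868.

0.0868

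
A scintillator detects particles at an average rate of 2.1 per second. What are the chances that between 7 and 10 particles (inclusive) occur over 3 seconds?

Over the interval, μ = 2.1 × 3 = 6.3 (3 seconds).
P(7 ≤ N ≤ 10) = Σ_{j=7}^{10} e^(−6.3) · 6.3^j/j! ≈ 0.3855.

0.3855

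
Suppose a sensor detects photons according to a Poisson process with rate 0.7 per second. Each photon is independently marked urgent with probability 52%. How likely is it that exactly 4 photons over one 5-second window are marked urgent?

0.0741

Thinning: the photons that are marked urgent themselves form a Poisson process with rate 0.52 × 0.7 = 0.364 per second.
Over the interval, μ = 0.364 × 5 = 1.82 (a 5-second window = 5 seconds).
P(N = 4) = e^(−1.82) · 1.82^4/4! ≈ 0.0741.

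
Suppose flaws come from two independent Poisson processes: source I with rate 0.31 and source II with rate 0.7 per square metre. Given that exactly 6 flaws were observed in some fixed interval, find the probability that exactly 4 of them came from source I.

Given the total, each event is independently from source I with probability p = λ_I/(λ_I+λ_II) = 0.31/1.01 ≈ 0.3069.
So K ~ Binomial(6, 0.31/1.01): P(K = 4) = C(6,4) · (0.31/1.01)^4 · (0.7/1.01)^2 ≈ 0.0639.

0.0639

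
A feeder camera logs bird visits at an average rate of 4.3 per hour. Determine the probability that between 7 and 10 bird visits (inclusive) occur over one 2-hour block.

0.5066

Over the interval, μ = 4.3 × 2 = 8.6 (a 2-hour block = 2 hours).
P(7 ≤ N ≤ 10) = Σ_{j=7}^{10} e^(−8.6) · 8.6^j/j! ≈ 0.5066.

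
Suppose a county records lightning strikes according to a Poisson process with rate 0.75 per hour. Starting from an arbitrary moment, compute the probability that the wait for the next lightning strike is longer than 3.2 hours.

The wait for the next event is exponential with rate λ = 0.75 per hour.
P(T > 3.2) = e^(−λt) = e^(−0.75 × 3.2) = e^(−2.4) ≈ 0.0907.

0.0907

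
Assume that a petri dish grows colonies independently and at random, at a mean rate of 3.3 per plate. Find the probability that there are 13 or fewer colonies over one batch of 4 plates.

Over the interval, μ = 3.3 × 4 = 13.2 (a batch of 4 plates = 4 plates).
P(N ≤ 13) = Σ_{j=0}^{13} e^(−μ) μ^j/j! ≈ 0.5511.

0.5511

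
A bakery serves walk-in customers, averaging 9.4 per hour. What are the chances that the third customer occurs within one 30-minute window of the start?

Over the interval, μ = 9.4 × 0.5 = 4.7 (a 30-minute window = 0.5 hours).
The third arrival falls in the interval iff at least 3 events occur there: P(S_3 ≤ t) = P(N ≥ 3) = 1 − P(N ≤ 2) ≈ 0.8477.

0.8477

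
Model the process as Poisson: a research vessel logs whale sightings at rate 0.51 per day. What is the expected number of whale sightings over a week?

E[N] = λt = 0.51 × 7 = 3.57 (a week = 7 days).

3.57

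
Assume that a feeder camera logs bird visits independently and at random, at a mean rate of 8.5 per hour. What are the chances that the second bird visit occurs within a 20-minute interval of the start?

Over the interval, μ = 8.5 × 1/3 ≈ 2.83333 (a 20-minute interval = 1/3 hours).
The second arrival falls in the interval iff at least 2 events occur there: P(S_2 ≤ t) = P(N ≥ 2) = 1 − P(N ≤ 1) ≈ 0.7745.

0.7745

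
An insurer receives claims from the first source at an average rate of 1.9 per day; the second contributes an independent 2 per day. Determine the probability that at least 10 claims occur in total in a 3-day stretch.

0.7304

Independent Poisson processes superpose: combined rate λ = 1.9 + 2 = 3.9 per day.
Over the interval, μ = 3.9 × 3 = 11.7 (a 3-day stretch = 3 days).
P(N ≥ 10) = 1 − P(N ≤ 9) ≈ 0.7304.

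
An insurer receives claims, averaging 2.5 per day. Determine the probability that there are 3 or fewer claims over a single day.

0.7576

With mean μ = 2.5 per day,
P(N ≤ 3) = Σ_{j=0}^{3} e^(−μ) μ^j/j! ≈ 0.7576.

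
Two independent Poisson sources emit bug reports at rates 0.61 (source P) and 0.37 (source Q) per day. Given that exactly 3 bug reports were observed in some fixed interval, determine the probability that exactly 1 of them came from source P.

Given the total, each event is independently from source P with probability p = λ_P/(λ_P+λ_Q) = 0.61/0.98 ≈ 0.6224.
So K ~ Binomial(3, 0.61/0.98): P(K = 1) = C(3,1) · (0.61/0.98)^1 · (0.37/0.98)^2 ≈ 0.2662.

0.2662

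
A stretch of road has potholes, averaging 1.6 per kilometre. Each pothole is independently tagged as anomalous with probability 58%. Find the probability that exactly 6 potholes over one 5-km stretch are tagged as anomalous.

Thinning: the potholes that are tagged as anomalous themselves form a Poisson process with rate 0.58 × 1.6 = 0.928 per kilometre.
Over the interval, μ = 0.928 × 5 = 4.64 (a 5-km stretch = 5 kilometres).
P(N = 6) = e^(−4.64) · 4.64^6/6! ≈ 0.1339.

0.1339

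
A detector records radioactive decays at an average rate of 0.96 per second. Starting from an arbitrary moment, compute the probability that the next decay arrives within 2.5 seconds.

0.9093

Inter-arrival times are exponential with rate λ = 0.96 per second.
P(T ≤ 2.5) = 1 − e^(−λt) = 1 − e^(−0.96 × 2.5) = 1 − e^(−2.4) ≈ 0.9093.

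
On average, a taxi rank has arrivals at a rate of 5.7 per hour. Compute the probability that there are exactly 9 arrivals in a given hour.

With mean μ = 5.7 per hour,
P(N = 9) = e^(−μ) μ^9/9! = e^(−5.7) · 5.7^9/362880 ≈ 0.0586.

0.0586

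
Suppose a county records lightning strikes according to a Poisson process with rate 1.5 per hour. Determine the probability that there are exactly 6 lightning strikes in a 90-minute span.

0.0190

Over the interval, μ = 1.5 × 1.5 = 2.25 (a 90-minute span = 1.5 hours).
P(N = 6) = e^(−μ) μ^6/6! = e^(−2.25) · 2.25^6/720 ≈ 0.0190.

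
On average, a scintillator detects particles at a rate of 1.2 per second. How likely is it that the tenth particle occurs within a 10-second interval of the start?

0.7576

Over the interval, μ = 1.2 × 10 = 12 (a 10-second interval = 10 seconds).
The tenth arrival falls in the interval iff at least 10 events occur there: P(S_10 ≤ t) = P(N ≥ 10) = 1 − P(N ≤ 9) ≈ 0.7576.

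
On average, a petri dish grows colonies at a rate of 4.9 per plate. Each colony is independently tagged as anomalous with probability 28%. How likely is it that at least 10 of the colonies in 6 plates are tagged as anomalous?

0.3125

Thinning: the colonies that are tagged as anomalous themselves form a Poisson process with rate 0.28 × 4.9 = 1.372 per plate.
Over the interval, μ = 1.372 × 6 = 8.232 (6 plates).
P(N ≥ 10) = 1 − P(N ≤ 9) ≈ 0.3125.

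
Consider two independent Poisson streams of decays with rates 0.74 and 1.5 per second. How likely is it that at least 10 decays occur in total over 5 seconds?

0.6808

Independent Poisson processes superpose: combined rate λ = 0.74 + 1.5 = 2.24 per second.
Over the interval, μ = 2.24 × 5 = 11.2 (5 seconds).
P(N ≥ 10) = 1 − P(N ≤ 9) ≈ 0.6808.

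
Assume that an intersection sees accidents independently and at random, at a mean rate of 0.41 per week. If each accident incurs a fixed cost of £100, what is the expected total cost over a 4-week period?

E[N] = 0.41 × 4 = 1.64 (a 4-week period = 4 weeks); E[cost] = 1.64 × £100 = £164.

£164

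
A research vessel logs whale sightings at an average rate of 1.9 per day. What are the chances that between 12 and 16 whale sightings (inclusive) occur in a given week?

Over the interval, μ = 1.9 × 7 = 13.3 (a week = 7 days).
P(12 ≤ N ≤ 16) = Σ_{j=12}^{16} e^(−13.3) · 13.3^j/j! ≈ 0.4898.

0.4898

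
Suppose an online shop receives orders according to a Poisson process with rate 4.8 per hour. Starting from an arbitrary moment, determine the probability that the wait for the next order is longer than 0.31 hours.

0.2258

The wait for the next event is exponential with rate λ = 4.8 per hour.
P(T > 0.31) = e^(−λt) = e^(−4.8 × 0.31) = e^(−1.488) ≈ 0.2258.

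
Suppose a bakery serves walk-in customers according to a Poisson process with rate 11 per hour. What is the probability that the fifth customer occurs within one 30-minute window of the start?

Over the interval, μ = 11 × 0.5 = 5.5 (a 30-minute window = 0.5 hours).
The fifth arrival falls in the interval iff at least 5 events occur there: P(S_5 ≤ t) = P(N ≥ 5) = 1 − P(N ≤ 4) ≈ 0.6425.

0.6425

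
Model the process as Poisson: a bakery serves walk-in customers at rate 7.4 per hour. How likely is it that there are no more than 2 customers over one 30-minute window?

0.2854

Over the interval, μ = 7.4 × 0.5 = 3.7 (a 30-minute window = 0.5 hours).
P(N ≤ 2) = Σ_{j=0}^{2} e^(−μ) μ^j/j! ≈ 0.2854.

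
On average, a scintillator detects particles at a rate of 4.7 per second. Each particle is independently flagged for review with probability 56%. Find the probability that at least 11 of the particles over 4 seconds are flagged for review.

Thinning: the particles that are flagged for review themselves form a Poisson process with rate 0.56 × 4.7 = 2.632 per second.
Over the interval, μ = 2.632 × 4 = 10.528 (4 seconds).
P(N ≥ 11) = 1 − P(N ≤ 10) ≈ 0.4827.

0.4827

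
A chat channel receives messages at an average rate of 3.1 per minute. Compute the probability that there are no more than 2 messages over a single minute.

0.4012

With mean μ = 3.1 per minute,
P(N ≤ 2) = Σ_{j=0}^{2} e^(−μ) μ^j/j! ≈ 0.4012.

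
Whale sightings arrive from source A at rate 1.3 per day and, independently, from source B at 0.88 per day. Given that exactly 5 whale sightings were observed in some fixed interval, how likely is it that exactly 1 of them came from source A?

0.0792

Given the total, each event is independently from source A with probability p = λ_A/(λ_A+λ_B) = 1.3/2.18 ≈ 0.5963.
So K ~ Binomial(5, 1.3/2.18): P(K = 1) = C(5,1) · (1.3/2.18)^1 · (0.88/2.18)^4 ≈ 0.0792.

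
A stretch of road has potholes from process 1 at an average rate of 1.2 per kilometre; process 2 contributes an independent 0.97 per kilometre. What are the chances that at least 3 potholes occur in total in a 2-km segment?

Independent Poisson processes superpose: combined rate λ = 1.2 + 0.97 = 2.17 per kilometre.
Over the interval, μ = 2.17 × 2 = 4.34 (a 2-km segment = 2 kilometres).
P(N ≥ 3) = 1 − P(N ≤ 2) ≈ 0.8076.

0.8076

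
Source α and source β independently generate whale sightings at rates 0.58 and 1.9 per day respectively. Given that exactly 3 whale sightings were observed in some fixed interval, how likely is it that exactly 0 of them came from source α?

0.4497

Given the total, each event is independently from source α with probability p = λ_α/(λ_α+λ_β) = 0.58/2.48 ≈ 0.2339.
So K ~ Binomial(3, 0.58/2.48): P(K = 0) = C(3,0) · (0.58/2.48)^0 · (1.9/2.48)^3 ≈ 0.4497.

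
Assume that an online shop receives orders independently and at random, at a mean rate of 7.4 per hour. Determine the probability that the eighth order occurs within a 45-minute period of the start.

0.1967

Over the interval, μ = 7.4 × 0.75 = 5.55 (a 45-minute period = 0.75 hours).
The eighth arrival falls in the interval iff at least 8 events occur there: P(S_8 ≤ t) = P(N ≥ 8) = 1 − P(N ≤ 7) ≈ 0.1967.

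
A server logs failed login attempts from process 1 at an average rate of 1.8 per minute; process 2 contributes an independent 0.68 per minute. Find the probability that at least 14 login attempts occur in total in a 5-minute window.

0.3613

Independent Poisson processes superpose: combined rate λ = 1.8 + 0.68 = 2.48 per minute.
Over the interval, μ = 2.48 × 5 = 12.4 (a 5-minute window = 5 minutes).
P(N ≥ 14) = 1 − P(N ≤ 13) ≈ 0.3613.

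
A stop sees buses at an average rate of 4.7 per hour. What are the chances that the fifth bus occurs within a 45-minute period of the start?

Over the interval, μ = 4.7 × 0.75 = 3.525 (a 45-minute period = 0.75 hours).
The fifth arrival falls in the interval iff at least 5 events occur there: P(S_5 ≤ t) = P(N ≥ 5) = 1 − P(N ≤ 4) ≈ 0.2793.

0.2793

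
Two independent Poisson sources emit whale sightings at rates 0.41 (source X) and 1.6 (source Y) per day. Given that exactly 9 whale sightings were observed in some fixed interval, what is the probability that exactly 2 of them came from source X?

0.3034

Given the total, each event is independently from source X with probability p = λ_X/(λ_X+λ_Y) = 0.41/2.01 ≈ 0.2040.
So K ~ Binomial(9, 0.41/2.01): P(K = 2) = C(9,2) · (0.41/2.01)^2 · (1.6/2.01)^7 ≈ 0.3034.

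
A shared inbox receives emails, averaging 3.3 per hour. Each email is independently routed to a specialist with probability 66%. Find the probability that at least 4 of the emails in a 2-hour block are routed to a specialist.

0.6328

Thinning: the emails that are routed to a specialist themselves form a Poisson process with rate 0.66 × 3.3 = 2.178 per hour.
Over the interval, μ = 2.178 × 2 = 4.356 (a 2-hour block = 2 hours).
P(N ≥ 4) = 1 − P(N ≤ 3) ≈ 0.6328.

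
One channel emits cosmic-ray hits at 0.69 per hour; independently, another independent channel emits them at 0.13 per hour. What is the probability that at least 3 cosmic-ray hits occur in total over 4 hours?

0.6365

Independent Poisson processes superpose: combined rate λ = 0.69 + 0.13 = 0.82 per hour.
Over the interval, μ = 0.82 × 4 = 3.28 (4 hours).
P(N ≥ 3) = 1 − P(N ≤ 2) ≈ 0.6365.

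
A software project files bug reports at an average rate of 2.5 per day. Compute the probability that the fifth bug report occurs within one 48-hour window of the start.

0.5595

Over the interval, μ = 2.5 × 2 = 5 (a 48-hour window = 2 days).
The fifth arrival falls in the interval iff at least 5 events occur there: P(S_5 ≤ t) = P(N ≥ 5) = 1 − P(N ≤ 4) ≈ 0.5595.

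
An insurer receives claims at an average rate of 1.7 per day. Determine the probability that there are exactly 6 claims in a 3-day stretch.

Over the interval, μ = 1.7 × 3 = 5.1 (a 3-day stretch = 3 days).
P(N = 6) = e^(−μ) μ^6/6! = e^(−5.1) · 5.1^6/720 ≈ 0.1490.

0.1490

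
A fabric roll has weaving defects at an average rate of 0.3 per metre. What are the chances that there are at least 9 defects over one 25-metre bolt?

0.3380

Over the interval, μ = 0.3 × 25 = 7.5 (a 25-metre bolt = 25 metres).
P(N ≥ 9) = 1 − P(N ≤ 8) = 1 − Σ_{j=0}^{8} e^(−μ) μ^j/j! ≈ 0.3380.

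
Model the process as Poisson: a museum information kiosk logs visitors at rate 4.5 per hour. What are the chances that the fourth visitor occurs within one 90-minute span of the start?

Over the interval, μ = 4.5 × 1.5 = 6.75 (a 90-minute span = 1.5 hours).
The fourth arrival falls in the interval iff at least 4 events occur there: P(S_4 ≤ t) = P(N ≥ 4) = 1 − P(N ≤ 3) ≈ 0.9042.

0.9042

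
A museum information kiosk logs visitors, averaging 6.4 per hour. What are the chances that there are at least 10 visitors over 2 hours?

Over the interval, μ = 6.4 × 2 = 12.8 (2 hours).
P(N ≥ 10) = 1 − P(N ≤ 9) = 1 − Σ_{j=0}^{9} e^(−μ) μ^j/j! ≈ 0.8206.

0.8206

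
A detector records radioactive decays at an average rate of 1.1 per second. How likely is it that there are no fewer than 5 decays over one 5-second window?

0.6425

Over the interval, μ = 1.1 × 5 = 5.5 (a 5-second window = 5 seconds).
P(N ≥ 5) = 1 − P(N ≤ 4) = 1 − Σ_{j=0}^{4} e^(−μ) μ^j/j! ≈ 0.6425.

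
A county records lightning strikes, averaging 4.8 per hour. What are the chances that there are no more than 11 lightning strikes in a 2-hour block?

Over the interval, μ = 4.8 × 2 = 9.6 (a 2-hour block = 2 hours).
P(N ≤ 11) = Σ_{j=0}^{11} e^(−μ) μ^j/j! ≈ 0.7412.

0.7412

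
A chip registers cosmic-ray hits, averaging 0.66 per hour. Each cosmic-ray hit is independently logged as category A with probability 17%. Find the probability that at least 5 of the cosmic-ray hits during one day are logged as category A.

Thinning: the cosmic-ray hits that are logged as category A themselves form a Poisson process with rate 0.17 × 0.66 = 0.1122 per hour.
Over the interval, μ = 0.1122 × 24 = 2.6928 (a day = 24 hours).
P(N ≥ 5) = 1 − P(N ≤ 4) ≈ 0.1360.

0.1360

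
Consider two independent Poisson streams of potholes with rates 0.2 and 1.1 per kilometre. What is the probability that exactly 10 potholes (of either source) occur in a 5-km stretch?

Independent Poisson processes superpose: combined rate λ = 0.2 + 1.1 = 1.3 per kilometre.
Over the interval, μ = 1.3 × 5 = 6.5 (a 5-km stretch = 5 kilometres).
P(N = 10) = e^(−6.5) · 6.5^10/10! ≈ 0.0558.

0.0558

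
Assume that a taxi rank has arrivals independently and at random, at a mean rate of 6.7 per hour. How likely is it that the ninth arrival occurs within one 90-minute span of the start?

0.6728

Over the interval, μ = 6.7 × 1.5 = 10.05 (a 90-minute span = 1.5 hours).
The ninth arrival falls in the interval iff at least 9 events occur there: P(S_9 ≤ t) = P(N ≥ 9) = 1 − P(N ≤ 8) ≈ 0.6728.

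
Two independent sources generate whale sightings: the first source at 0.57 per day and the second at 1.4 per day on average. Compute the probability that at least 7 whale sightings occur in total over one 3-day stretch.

Independent Poisson processes superpose: combined rate λ = 0.57 + 1.4 = 1.97 per day.
Over the interval, μ = 1.97 × 3 = 5.91 (a 3-day stretch = 3 days).
P(N ≥ 7) = 1 − P(N ≤ 6) ≈ 0.3792.

0.3792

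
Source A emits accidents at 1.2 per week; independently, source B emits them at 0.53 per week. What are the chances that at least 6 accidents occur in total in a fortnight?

Independent Poisson processes superpose: combined rate λ = 1.2 + 0.53 = 1.73 per week.
Over the interval, μ = 1.73 × 2 = 3.46 (a fortnight = 2 weeks).
P(N ≥ 6) = 1 − P(N ≤ 5) ≈ 0.1371.

0.1371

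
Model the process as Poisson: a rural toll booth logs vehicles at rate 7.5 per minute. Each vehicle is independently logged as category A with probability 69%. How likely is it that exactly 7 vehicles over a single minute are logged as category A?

Thinning: the vehicles that are logged as category A themselves form a Poisson process with rate 0.69 × 7.5 = 5.175 per minute.
So μ = 5.175.
P(N = 7) = e^(−5.175) · 5.175^7/7! ≈ 0.1115.

0.1115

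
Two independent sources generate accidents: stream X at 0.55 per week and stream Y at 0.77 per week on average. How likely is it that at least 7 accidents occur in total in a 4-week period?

Independent Poisson processes superpose: combined rate λ = 0.55 + 0.77 = 1.32 per week.
Over the interval, μ = 1.32 × 4 = 5.28 (a 4-week period = 4 weeks).
P(N ≥ 7) = 1 − P(N ≤ 6) ≈ 0.2798.

0.2798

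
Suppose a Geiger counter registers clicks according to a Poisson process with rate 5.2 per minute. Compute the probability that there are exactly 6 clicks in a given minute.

With mean μ = 5.2 per minute,
P(N = 6) = e^(−μ) μ^6/6! = e^(−5.2) · 5.2^6/720 ≈ 0.1515.

0.1515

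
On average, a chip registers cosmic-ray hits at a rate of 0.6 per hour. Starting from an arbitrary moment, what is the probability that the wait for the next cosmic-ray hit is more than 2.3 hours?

0.2516

The wait for the next event is exponential with rate λ = 0.6 per hour.
P(T > 2.3) = e^(−λt) = e^(−0.6 × 2.3) = e^(−1.38) ≈ 0.2516.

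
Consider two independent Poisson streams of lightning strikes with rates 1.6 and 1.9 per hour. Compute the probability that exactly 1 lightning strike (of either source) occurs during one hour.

0.1057

Independent Poisson processes superpose: combined rate λ = 1.6 + 1.9 = 3.5 per hour.
So μ = 3.5.
P(N = 1) = e^(−3.5) · 3.5^1/1! ≈ 0.1057.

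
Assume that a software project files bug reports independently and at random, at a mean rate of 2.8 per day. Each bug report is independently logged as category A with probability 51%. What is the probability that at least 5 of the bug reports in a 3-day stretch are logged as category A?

0.4265

Thinning: the bug reports that are logged as category A themselves form a Poisson process with rate 0.51 × 2.8 = 1.428 per day.
Over the interval, μ = 1.428 × 3 = 4.284 (a 3-day stretch = 3 days).
P(N ≥ 5) = 1 − P(N ≤ 4) ≈ 0.4265.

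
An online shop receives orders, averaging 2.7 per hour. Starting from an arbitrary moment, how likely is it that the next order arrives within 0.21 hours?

0.4328

Inter-arrival times are exponential with rate λ = 2.7 per hour.
P(T ≤ 0.21) = 1 − e^(−λt) = 1 − e^(−2.7 × 0.21) = 1 − e^(−0.567) ≈ 0.4328.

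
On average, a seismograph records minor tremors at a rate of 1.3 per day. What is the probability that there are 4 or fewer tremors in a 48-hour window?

0.8774

Over the interval, μ = 1.3 × 2 = 2.6 (a 48-hour window = 2 days).
P(N ≤ 4) = Σ_{j=0}^{4} e^(−μ) μ^j/j! ≈ 0.8774.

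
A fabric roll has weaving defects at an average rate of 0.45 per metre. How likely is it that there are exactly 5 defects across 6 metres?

0.0804

Over the interval, μ = 0.45 × 6 = 2.7 (6 metres).
P(N = 5) = e^(−μ) μ^5/5! = e^(−2.7) · 2.7^5/120 ≈ 0.0804.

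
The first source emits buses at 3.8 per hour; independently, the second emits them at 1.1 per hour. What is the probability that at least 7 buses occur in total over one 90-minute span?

0.6010

Independent Poisson processes superpose: combined rate λ = 3.8 + 1.1 = 4.9 per hour.
Over the interval, μ = 4.9 × 1.5 = 7.35 (a 90-minute span = 1.5 hours).
P(N ≥ 7) = 1 − P(N ≤ 6) ≈ 0.6010.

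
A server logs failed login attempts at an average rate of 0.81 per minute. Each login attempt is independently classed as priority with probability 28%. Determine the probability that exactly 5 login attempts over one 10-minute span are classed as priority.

0.0518

Thinning: the login attempts that are classed as priority themselves form a Poisson process with rate 0.28 × 0.81 = 0.2268 per minute.
Over the interval, μ = 0.2268 × 10 = 2.268 (a 10-minute span = 10 minutes).
P(N = 5) = e^(−2.268) · 2.268^5/5! ≈ 0.0518.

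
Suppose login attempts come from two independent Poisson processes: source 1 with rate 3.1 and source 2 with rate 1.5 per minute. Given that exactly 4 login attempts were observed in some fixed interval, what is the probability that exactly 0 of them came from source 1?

Given the total, each event is independently from source 1 with probability p = λ_1/(λ_1+λ_2) = 3.1/4.6 ≈ 0.6739.
So K ~ Binomial(4, 3.1/4.6): P(K = 0) = C(4,0) · (3.1/4.6)^0 · (1.5/4.6)^4 ≈ 0.0113.

0.0113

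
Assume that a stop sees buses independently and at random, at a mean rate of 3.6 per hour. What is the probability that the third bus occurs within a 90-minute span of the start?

Over the interval, μ = 3.6 × 1.5 = 5.4 (a 90-minute span = 1.5 hours).
The third arrival falls in the interval iff at least 3 events occur there: P(S_3 ≤ t) = P(N ≥ 3) = 1 − P(N ≤ 2) ≈ 0.9052.

0.9052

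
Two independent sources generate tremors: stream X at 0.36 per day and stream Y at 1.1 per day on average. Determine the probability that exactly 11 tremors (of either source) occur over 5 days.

0.0531

Independent Poisson processes superpose: combined rate λ = 0.36 + 1.1 = 1.46 per day.
Over the interval, μ = 1.46 × 5 = 7.3 (5 days).
P(N = 11) = e^(−7.3) · 7.3^11/11! ≈ 0.0531.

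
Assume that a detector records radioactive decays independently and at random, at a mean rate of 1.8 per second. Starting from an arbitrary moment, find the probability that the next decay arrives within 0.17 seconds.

0.2636

Inter-arrival times are exponential with rate λ = 1.8 per second.
P(T ≤ 0.17) = 1 − e^(−λt) = 1 − e^(−1.8 × 0.17) = 1 − e^(−0.306) ≈ 0.2636.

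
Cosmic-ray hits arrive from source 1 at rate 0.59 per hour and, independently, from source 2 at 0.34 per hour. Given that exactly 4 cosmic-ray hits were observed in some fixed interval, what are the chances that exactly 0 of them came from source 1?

0.0179

Given the total, each event is independently from source 1 with probability p = λ_1/(λ_1+λ_2) = 0.59/0.93 ≈ 0.6344.
So K ~ Binomial(4, 0.59/0.93): P(K = 0) = C(4,0) · (0.59/0.93)^0 · (0.34/0.93)^4 ≈ 0.0179.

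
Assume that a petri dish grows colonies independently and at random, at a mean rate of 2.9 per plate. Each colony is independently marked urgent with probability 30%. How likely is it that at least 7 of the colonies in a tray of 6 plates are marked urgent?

Thinning: the colonies that are marked urgent themselves form a Poisson process with rate 0.3 × 2.9 = 0.87 per plate.
Over the interval, μ = 0.87 × 6 = 5.22 (a tray of 6 plates = 6 plates).
P(N ≥ 7) = 1 − P(N ≤ 6) ≈ 0.2706.

0.2706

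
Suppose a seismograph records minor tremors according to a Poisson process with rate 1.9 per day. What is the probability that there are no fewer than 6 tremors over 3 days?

Over the interval, μ = 1.9 × 3 = 5.7 (3 days).
P(N ≥ 6) = 1 − P(N ≤ 5) = 1 − Σ_{j=0}^{5} e^(−μ) μ^j/j! ≈ 0.5050.

0.5050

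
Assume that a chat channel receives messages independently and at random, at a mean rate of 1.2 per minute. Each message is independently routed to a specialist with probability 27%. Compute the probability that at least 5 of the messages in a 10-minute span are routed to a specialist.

0.2265

Thinning: the messages that are routed to a specialist themselves form a Poisson process with rate 0.27 × 1.2 = 0.324 per minute.
Over the interval, μ = 0.324 × 10 = 3.24 (a 10-minute span = 10 minutes).
P(N ≥ 5) = 1 − P(N ≤ 4) ≈ 0.2265.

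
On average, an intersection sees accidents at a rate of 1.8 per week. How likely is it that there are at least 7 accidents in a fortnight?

Over the interval, μ = 1.8 × 2 = 3.6 (a fortnight = 2 weeks).
P(N ≥ 7) = 1 − P(N ≤ 6) = 1 − Σ_{j=0}^{6} e^(−μ) μ^j/j! ≈ 0.0733.

0.0733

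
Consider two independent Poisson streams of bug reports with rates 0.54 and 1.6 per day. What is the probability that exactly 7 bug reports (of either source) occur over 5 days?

0.0718

Independent Poisson processes superpose: combined rate λ = 0.54 + 1.6 = 2.14 per day.
Over the interval, μ = 2.14 × 5 = 10.7 (5 days).
P(N = 7) = e^(−10.7) · 10.7^7/7! ≈ 0.0718.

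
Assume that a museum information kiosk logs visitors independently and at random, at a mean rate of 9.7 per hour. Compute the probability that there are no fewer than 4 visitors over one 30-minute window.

0.7133

Over the interval, μ = 9.7 × 0.5 = 4.85 (a 30-minute window = 0.5 hours).
P(N ≥ 4) = 1 − P(N ≤ 3) = 1 − Σ_{j=0}^{3} e^(−μ) μ^j/j! ≈ 0.7133.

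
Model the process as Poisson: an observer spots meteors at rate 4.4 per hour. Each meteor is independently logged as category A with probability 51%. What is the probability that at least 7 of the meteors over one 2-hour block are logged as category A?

Thinning: the meteors that are logged as category A themselves form a Poisson process with rate 0.51 × 4.4 = 2.244 per hour.
Over the interval, μ = 2.244 × 2 = 4.488 (a 2-hour block = 2 hours).
P(N ≥ 7) = 1 − P(N ≤ 6) ≈ 0.1674.

0.1674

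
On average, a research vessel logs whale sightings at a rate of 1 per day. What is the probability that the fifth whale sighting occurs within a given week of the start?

0.8270

Over the interval, μ = 1 × 7 = 7 (a week = 7 days).
The fifth arrival falls in the interval iff at least 5 events occur there: P(S_5 ≤ t) = P(N ≥ 5) = 1 − P(N ≤ 4) ≈ 0.8270.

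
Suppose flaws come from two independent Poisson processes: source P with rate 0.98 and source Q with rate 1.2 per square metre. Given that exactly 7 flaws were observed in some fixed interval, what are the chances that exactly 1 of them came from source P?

Given the total, each event is independently from source P with probability p = λ_P/(λ_P+λ_Q) = 0.98/2.18 ≈ 0.4495.
So K ~ Binomial(7, 0.98/2.18): P(K = 1) = C(7,1) · (0.98/2.18)^1 · (1.2/2.18)^6 ≈ 0.0875.

0.0875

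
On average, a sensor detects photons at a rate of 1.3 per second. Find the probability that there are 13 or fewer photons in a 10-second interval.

0.5730

Over the interval, μ = 1.3 × 10 = 13 (a 10-second interval = 10 seconds).
P(N ≤ 13) = Σ_{j=0}^{13} e^(−μ) μ^j/j! ≈ 0.5730.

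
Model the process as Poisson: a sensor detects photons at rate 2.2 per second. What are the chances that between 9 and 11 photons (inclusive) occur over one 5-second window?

0.3473

Over the interval, μ = 2.2 × 5 = 11 (a 5-second window = 5 seconds).
P(9 ≤ N ≤ 11) = Σ_{j=9}^{11} e^(−11) · 11^j/j! ≈ 0.3473.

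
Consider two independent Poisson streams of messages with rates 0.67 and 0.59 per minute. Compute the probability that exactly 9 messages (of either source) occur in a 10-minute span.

Independent Poisson processes superpose: combined rate λ = 0.67 + 0.59 = 1.26 per minute.
Over the interval, μ = 1.26 × 10 = 12.6 (a 10-minute span = 10 minutes).
P(N = 9) = e^(−12.6) · 12.6^9/9! ≈ 0.0744.

0.0744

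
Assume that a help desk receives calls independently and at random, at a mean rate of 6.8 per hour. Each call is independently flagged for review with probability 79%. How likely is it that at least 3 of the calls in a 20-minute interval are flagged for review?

Thinning: the calls that are flagged for review themselves form a Poisson process with rate 0.79 × 6.8 = 5.372 per hour.
Over the interval, μ = 5.372 × 1/3 ≈ 1.79067 (a 20-minute interval = 1/3 hours).
P(N ≥ 3) = 1 − P(N ≤ 2) ≈ 0.2669.

0.2669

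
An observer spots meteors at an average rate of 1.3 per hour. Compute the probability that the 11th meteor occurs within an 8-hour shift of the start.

Over the interval, μ = 1.3 × 8 = 10.4 (an 8-hour shift = 8 hours).
The 11th arrival falls in the interval iff at least 11 events occur there: P(S_11 ≤ t) = P(N ≥ 11) = 1 − P(N ≤ 10) ≈ 0.4669.

0.4669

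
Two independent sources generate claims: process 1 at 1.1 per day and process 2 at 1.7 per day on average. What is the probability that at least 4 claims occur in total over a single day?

Independent Poisson processes superpose: combined rate λ = 1.1 + 1.7 = 2.8 per day.
So μ = 2.8.
P(N ≥ 4) = 1 − P(N ≤ 3) ≈ 0.3081.

0.3081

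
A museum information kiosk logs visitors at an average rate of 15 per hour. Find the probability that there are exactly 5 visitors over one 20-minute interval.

0.1755

Over the interval, μ = 15 × 1/3 = 5 (a 20-minute interval = 1/3 hours).
P(N = 5) = e^(−μ) μ^5/5! = e^(−5) · 5^5/120 ≈ 0.1755.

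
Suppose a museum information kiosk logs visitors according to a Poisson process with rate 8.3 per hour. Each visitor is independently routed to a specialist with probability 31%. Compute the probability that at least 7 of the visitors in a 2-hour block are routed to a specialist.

Thinning: the visitors that are routed to a specialist themselves form a Poisson process with rate 0.31 × 8.3 = 2.573 per hour.
Over the interval, μ = 2.573 × 2 = 5.146 (a 2-hour block = 2 hours).
P(N ≥ 7) = 1 − P(N ≤ 6) ≈ 0.2595.

0.2595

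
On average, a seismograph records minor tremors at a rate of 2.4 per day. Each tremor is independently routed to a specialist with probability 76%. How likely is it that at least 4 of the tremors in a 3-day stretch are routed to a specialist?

Thinning: the tremors that are routed to a specialist themselves form a Poisson process with rate 0.76 × 2.4 = 1.824 per day.
Over the interval, μ = 1.824 × 3 = 5.472 (a 3-day stretch = 3 days).
P(N ≥ 4) = 1 − P(N ≤ 3) ≈ 0.7951.

0.7951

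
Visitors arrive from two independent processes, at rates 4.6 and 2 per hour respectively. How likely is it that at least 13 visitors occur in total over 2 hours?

Independent Poisson processes superpose: combined rate λ = 4.6 + 2 = 6.6 per hour.
Over the interval, μ = 6.6 × 2 = 13.2 (2 hours).
P(N ≥ 13) = 1 − P(N ≤ 12) ≈ 0.5587.

0.5587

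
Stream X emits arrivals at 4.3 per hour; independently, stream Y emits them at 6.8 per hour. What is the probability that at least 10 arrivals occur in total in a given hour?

Independent Poisson processes superpose: combined rate λ = 4.3 + 6.8 = 11.1 per hour.
So μ = 11.1.
P(N ≥ 10) = 1 − P(N ≤ 9) ≈ 0.6702.

0.6702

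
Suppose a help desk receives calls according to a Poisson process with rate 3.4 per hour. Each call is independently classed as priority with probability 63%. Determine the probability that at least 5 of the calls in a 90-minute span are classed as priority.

Thinning: the calls that are classed as priority themselves form a Poisson process with rate 0.63 × 3.4 = 2.142 per hour.
Over the interval, μ = 2.142 × 1.5 = 3.213 (a 90-minute span = 1.5 hours).
P(N ≥ 5) = 1 − P(N ≤ 4) ≈ 0.2217.

0.2217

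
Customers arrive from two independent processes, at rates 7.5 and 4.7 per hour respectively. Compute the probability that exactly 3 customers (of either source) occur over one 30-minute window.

0.0848

Independent Poisson processes superpose: combined rate λ = 7.5 + 4.7 = 12.2 per hour.
Over the interval, μ = 12.2 × 0.5 = 6.1 (a 30-minute window = 0.5 hours).
P(N = 3) = e^(−6.1) · 6.1^3/3! ≈ 0.0848.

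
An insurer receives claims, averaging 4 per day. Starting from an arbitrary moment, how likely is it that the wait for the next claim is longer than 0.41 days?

The wait for the next event is exponential with rate λ = 4 per day.
P(T > 0.41) = e^(−λt) = e^(−4 × 0.41) = e^(−1.64) ≈ 0.1940.

0.1940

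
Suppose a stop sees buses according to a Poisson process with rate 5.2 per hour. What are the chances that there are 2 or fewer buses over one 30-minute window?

Over the interval, μ = 5.2 × 0.5 = 2.6 (a 30-minute window = 0.5 hours).
P(N ≤ 2) = Σ_{j=0}^{2} e^(−μ) μ^j/j! ≈ 0.5184.

0.5184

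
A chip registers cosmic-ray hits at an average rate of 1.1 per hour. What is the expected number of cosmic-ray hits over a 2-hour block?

2.2

E[N] = λt = 1.1 × 2 = 2.2 (a 2-hour block = 2 hours).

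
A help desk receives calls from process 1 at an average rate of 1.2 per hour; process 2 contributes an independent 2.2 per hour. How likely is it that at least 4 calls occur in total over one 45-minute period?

Independent Poisson processes superpose: combined rate λ = 1.2 + 2.2 = 3.4 per hour.
Over the interval, μ = 3.4 × 0.75 = 2.55 (a 45-minute period = 0.75 hours).
P(N ≥ 4) = 1 − P(N ≤ 3) ≈ 0.2532.

0.2532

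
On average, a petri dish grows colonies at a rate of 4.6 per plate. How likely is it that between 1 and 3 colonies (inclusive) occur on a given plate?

0.3157

With mean μ = 4.6 per plate,
P(1 ≤ N ≤ 3) = Σ_{j=1}^{3} e^(−4.6) · 4.6^j/j! ≈ 0.3157.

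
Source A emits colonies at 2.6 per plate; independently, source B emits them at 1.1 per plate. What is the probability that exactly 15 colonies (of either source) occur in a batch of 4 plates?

0.1023

Independent Poisson processes superpose: combined rate λ = 2.6 + 1.1 = 3.7 per plate.
Over the interval, μ = 3.7 × 4 = 14.8 (a batch of 4 plates = 4 plates).
P(N = 15) = e^(−14.8) · 14.8^15/15! ≈ 0.1023.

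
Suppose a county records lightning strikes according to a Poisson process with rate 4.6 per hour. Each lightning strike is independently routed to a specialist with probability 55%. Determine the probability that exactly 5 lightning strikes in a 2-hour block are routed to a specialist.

Thinning: the lightning strikes that are routed to a specialist themselves form a Poisson process with rate 0.55 × 4.6 = 2.53 per hour.
Over the interval, μ = 2.53 × 2 = 5.06 (a 2-hour block = 2 hours).
P(N = 5) = e^(−5.06) · 5.06^5/5! ≈ 0.1754.

0.1754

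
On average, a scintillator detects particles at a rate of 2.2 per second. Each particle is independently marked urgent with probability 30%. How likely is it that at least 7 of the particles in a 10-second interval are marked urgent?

Thinning: the particles that are marked urgent themselves form a Poisson process with rate 0.3 × 2.2 = 0.66 per second.
Over the interval, μ = 0.66 × 10 = 6.6 (a 10-second interval = 10 seconds).
P(N ≥ 7) = 1 − P(N ≤ 6) ≈ 0.4892.

0.4892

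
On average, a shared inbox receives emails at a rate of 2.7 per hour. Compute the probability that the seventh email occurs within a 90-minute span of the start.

0.1159

Over the interval, μ = 2.7 × 1.5 = 4.05 (a 90-minute span = 1.5 hours).
The seventh arrival falls in the interval iff at least 7 events occur there: P(S_7 ≤ t) = P(N ≥ 7) = 1 − P(N ≤ 6) ≈ 0.1159.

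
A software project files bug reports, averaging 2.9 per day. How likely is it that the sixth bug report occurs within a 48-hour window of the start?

0.5217

Over the interval, μ = 2.9 × 2 = 5.8 (a 48-hour window = 2 days).
The sixth arrival falls in the interval iff at least 6 events occur there: P(S_6 ≤ t) = P(N ≥ 6) = 1 − P(N ≤ 5) ≈ 0.5217.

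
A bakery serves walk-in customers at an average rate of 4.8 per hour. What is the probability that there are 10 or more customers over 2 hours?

0.4911

Over the interval, μ = 4.8 × 2 = 9.6 (2 hours).
P(N ≥ 10) = 1 − P(N ≤ 9) = 1 − Σ_{j=0}^{9} e^(−μ) μ^j/j! ≈ 0.4911.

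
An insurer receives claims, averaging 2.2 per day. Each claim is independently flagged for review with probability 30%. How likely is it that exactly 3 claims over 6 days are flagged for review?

Thinning: the claims that are flagged for review themselves form a Poisson process with rate 0.3 × 2.2 = 0.66 per day.
Over the interval, μ = 0.66 × 6 = 3.96 (6 days).
P(N = 3) = e^(−3.96) · 3.96^3/3! ≈ 0.1973.

0.1973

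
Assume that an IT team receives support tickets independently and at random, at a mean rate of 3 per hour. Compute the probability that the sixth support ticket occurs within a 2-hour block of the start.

Over the interval, μ = 3 × 2 = 6 (a 2-hour block = 2 hours).
The sixth arrival falls in the interval iff at least 6 events occur there: P(S_6 ≤ t) = P(N ≥ 6) = 1 − P(N ≤ 5) ≈ 0.5543.

0.5543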